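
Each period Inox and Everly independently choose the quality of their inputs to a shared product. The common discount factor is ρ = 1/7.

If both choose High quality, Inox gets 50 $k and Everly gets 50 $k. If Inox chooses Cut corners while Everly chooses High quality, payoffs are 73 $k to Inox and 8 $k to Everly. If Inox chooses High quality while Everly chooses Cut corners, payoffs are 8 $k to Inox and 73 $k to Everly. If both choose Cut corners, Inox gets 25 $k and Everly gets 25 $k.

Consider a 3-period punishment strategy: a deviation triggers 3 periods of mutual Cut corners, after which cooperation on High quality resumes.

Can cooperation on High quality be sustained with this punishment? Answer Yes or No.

A one-shot deviation gives 73 now, then 25 for 3 periods, then back to 50.
Gain from deviating: (73−50) today; loss: (50−25) in each of the next 3 periods.
No-deviation condition: (50−25)(ρ+…+ρ^3) ≥ 73−50, i.e. ρ+…+ρ^3 ≥ 23/25.
At ρ = 1/7: ρ+…+ρ^3 = 0.1662 < 0.9200.
So cooperation is not sustainable.

No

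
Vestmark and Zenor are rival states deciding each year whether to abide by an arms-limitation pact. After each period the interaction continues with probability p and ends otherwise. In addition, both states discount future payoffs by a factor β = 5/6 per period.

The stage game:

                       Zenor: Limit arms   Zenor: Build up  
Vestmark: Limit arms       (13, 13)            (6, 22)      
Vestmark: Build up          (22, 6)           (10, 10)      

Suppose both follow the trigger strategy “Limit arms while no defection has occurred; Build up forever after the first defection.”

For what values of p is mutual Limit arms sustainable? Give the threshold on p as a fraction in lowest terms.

9/10

Expected continuation weight on next period's payoff is β·p = 5/6·p, which plays the role of the discount factor.
Cooperation requires 5/6·p ≥ (22−13)/(22−10) = 3/4, hence p ≥ 9/10.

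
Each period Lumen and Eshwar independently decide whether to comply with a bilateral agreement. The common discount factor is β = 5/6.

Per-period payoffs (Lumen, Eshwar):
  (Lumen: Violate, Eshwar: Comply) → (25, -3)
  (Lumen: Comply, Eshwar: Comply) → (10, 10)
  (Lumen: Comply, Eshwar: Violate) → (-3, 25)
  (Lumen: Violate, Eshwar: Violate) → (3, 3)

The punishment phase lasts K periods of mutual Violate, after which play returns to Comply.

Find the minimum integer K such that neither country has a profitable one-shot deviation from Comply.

4

Need Σ_{k=1}^{K} β^k ≥ (25−10)/(10−3) = 2.1429 at β = 5/6.
At K = 3 the sum is 2.1065 < 2.1429; at K = 4 it is 2.5887 ≥ 2.1429.
So the minimum punishment length is K = 4.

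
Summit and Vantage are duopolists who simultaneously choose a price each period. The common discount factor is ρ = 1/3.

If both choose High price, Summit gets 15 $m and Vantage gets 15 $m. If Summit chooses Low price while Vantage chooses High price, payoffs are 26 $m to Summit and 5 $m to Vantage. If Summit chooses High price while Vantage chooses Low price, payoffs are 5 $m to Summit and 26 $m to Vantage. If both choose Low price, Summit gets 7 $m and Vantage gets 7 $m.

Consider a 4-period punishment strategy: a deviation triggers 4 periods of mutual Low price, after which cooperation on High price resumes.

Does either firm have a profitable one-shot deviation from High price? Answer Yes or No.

IC: ρ+…+ρ^4 ≥ (26−15)/(15−7) = 11/8.
At ρ = 1/3: partial sum = 0.4938 < 1.3750. Cooperation not sustainable.

Yes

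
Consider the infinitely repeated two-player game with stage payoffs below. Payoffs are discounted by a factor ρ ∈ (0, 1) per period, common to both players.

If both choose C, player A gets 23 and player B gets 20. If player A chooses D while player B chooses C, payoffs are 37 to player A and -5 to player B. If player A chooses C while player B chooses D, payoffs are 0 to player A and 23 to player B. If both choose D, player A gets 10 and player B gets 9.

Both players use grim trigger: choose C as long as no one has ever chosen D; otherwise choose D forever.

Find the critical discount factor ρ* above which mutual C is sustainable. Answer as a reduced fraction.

14/27

player A's threshold: (37−23)/(37−10) = 14/27.
player B's threshold: (23−20)/(23−9) = 3/14.
14/27 > 3/14, so player A binds and ρ* = 14/27.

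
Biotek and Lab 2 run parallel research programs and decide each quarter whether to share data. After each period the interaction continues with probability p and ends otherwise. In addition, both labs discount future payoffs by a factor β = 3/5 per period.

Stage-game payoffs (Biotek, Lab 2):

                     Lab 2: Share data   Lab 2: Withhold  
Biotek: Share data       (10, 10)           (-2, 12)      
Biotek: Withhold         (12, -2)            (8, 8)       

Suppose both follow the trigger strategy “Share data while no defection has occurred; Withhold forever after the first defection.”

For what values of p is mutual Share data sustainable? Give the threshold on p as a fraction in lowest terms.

5/6

With continuation probability p and discount β, the effective per-period discount factor is βp.
Grim-trigger IC: βp ≥ (12−10)/(12−8) = 1/2.
So p ≥ (1/2)/(3/5) = 5/6.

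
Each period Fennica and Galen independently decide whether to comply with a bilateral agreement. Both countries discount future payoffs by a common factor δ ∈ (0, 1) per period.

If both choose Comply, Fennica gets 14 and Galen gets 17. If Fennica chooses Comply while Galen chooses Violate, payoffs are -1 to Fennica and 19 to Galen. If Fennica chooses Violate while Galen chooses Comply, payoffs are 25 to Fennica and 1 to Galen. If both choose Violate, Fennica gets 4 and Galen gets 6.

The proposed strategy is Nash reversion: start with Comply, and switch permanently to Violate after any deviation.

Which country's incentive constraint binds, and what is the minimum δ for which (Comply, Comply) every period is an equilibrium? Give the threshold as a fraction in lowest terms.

Fennica: cooperation gives 14 each period; deviation gives 25 once then 4 forever.
  14/(1−δ) ≥ 25 + 4δ/(1−δ) ⇒ δ ≥ 11/21.
Galen: cooperation gives 17 each period; deviation gives 19 once then 6 forever.
  δ ≥ 2/13.
Both must hold, so the binding constraint is Fennica's: δ ≥ 11/21.

Fennica; δ ≥ 11/21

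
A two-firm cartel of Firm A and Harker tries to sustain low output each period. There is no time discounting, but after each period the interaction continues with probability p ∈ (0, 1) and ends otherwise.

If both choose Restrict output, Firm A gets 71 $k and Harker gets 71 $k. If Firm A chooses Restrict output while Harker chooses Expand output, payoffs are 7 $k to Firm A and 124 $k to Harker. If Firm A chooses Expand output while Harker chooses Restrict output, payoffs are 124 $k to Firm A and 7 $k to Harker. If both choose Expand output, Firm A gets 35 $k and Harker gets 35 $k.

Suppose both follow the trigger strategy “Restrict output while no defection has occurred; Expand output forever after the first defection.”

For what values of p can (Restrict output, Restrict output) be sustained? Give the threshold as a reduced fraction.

Expected cooperation value is 71 + p·71 + p²·71 + … = 71/(1−p); deviation gives 124 + p·35/(1−p).
71 ≥ 124(1−p) + 35p ⇒ 89p ≥ 53 ⇒ p ≥ 53/89.

53/89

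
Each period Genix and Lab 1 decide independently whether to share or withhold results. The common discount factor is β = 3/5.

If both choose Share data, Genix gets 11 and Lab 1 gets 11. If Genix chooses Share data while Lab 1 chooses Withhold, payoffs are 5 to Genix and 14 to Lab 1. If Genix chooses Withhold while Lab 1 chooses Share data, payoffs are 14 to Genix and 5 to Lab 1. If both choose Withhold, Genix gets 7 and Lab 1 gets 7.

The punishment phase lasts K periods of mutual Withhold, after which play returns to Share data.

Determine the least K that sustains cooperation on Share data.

2

No profitable deviation requires (11−7)(β+…+β^K) ≥ 14−11, i.e. β+…+β^K ≥ 3/4 ≈ 0.7500.
With β = 3/5, the partial sums are K=1: 0.6000, K=2: 0.9600.
K = 2 is the first length at which the sum reaches 0.7500.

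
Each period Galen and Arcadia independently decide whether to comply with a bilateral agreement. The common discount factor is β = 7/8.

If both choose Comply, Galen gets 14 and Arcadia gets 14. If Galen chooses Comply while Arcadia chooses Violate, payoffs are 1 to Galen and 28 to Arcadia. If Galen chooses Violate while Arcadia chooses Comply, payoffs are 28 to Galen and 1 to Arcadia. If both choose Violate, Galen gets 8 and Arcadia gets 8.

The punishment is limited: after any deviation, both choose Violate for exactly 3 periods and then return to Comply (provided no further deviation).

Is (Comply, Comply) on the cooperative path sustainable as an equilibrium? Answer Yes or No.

No

IC: β+…+β^3 ≥ (28−14)/(14−8) = 7/3.
At β = 7/8: partial sum = 2.3105 < 2.3333. Cooperation not sustainable.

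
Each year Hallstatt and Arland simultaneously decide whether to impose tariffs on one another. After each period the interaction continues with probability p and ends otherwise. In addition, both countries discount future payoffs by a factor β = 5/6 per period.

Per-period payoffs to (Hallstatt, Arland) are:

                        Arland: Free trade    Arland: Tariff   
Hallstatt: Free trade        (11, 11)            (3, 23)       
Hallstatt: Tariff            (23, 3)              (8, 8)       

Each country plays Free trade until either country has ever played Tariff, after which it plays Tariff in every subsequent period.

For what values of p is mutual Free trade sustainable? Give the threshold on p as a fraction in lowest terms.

24/25

Expected continuation weight on next period's payoff is β·p = 5/6·p, which plays the role of the discount factor.
Cooperation requires 5/6·p ≥ (23−11)/(23−8) = 4/5, hence p ≥ 24/25.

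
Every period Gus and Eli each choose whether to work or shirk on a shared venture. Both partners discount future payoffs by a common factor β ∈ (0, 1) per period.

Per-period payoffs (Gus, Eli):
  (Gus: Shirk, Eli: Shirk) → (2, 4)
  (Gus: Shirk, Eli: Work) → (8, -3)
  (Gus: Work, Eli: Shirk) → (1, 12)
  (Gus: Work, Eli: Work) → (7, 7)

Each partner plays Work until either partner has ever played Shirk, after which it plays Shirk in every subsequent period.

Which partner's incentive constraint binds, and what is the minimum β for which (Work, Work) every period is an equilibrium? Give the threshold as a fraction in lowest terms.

Gus: cooperation gives 7 each period; deviation gives 8 once then 2 forever.
  7/(1−β) ≥ 8 + 2β/(1−β) ⇒ β ≥ 1/6.
Eli: cooperation gives 7 each period; deviation gives 12 once then 4 forever.
  β ≥ 5/8.
Both must hold, so the binding constraint is Eli's: β ≥ 5/8.

Eli; β ≥ 5/8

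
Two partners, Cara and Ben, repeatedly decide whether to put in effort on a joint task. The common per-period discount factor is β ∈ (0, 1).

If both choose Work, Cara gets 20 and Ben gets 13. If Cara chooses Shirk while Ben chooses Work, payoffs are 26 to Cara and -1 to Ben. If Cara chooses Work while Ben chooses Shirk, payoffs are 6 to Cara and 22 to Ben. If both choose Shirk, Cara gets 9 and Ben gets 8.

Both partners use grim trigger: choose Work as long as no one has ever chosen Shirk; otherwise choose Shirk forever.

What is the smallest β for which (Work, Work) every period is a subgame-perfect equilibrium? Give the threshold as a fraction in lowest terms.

9/14

Cara: cooperation gives 20 each period; deviation gives 26 once then 9 forever.
  20/(1−β) ≥ 26 + 9β/(1−β) ⇒ β ≥ 6/17.
Ben: cooperation gives 13 each period; deviation gives 22 once then 8 forever.
  β ≥ 9/14.
Both must hold, so the binding constraint is Ben's: β ≥ 9/14.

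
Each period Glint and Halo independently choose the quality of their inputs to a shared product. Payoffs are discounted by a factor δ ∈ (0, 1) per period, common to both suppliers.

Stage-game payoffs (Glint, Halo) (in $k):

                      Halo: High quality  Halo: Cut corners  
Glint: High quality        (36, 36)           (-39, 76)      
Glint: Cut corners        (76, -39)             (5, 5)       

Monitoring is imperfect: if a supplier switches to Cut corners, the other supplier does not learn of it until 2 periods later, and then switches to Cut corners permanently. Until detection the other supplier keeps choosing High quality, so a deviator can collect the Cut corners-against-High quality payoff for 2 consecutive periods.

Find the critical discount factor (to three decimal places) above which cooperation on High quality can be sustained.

0.751

Deviating for the 2 undetected periods gains 76−36 = 40 per period over cooperation, then loses 36−5 = 31 per period forever once punishment starts.
Gain: 40(1 + δ + … + δ^1); loss: 31·δ^2/(1−δ).
No profitable deviation ⇔ 40(1−δ^2) ≤ 31·δ^2, i.e. δ^2 ≥ 40/(40+31) = 40/71.
Hence δ ≥ (40/71)^(1/2) ≈ 0.751.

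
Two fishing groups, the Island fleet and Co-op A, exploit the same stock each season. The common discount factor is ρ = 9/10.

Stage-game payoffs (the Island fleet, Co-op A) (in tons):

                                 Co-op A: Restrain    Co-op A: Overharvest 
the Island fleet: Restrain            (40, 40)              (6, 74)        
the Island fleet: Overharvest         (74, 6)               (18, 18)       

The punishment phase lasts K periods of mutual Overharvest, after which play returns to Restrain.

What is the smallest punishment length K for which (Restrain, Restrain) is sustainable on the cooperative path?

No profitable deviation requires (40−18)(ρ+…+ρ^K) ≥ 74−40, i.e. ρ+…+ρ^K ≥ 17/11 ≈ 1.5455.
With ρ = 9/10, the partial sums are K=1: 0.9000, K=2: 1.7100.
K = 2 is the first length at which the sum reaches 1.5455.

2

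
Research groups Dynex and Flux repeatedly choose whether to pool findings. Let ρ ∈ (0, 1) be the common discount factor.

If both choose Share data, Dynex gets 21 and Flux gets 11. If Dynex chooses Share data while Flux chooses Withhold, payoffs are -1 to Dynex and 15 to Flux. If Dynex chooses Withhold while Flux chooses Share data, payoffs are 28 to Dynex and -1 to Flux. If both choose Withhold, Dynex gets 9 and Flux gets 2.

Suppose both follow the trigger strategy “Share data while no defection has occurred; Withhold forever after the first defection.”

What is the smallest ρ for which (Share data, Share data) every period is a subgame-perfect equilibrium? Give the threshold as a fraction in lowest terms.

Dynex's threshold: (28−21)/(28−9) = 7/19.
Flux's threshold: (15−11)/(15−2) = 4/13.
7/19 > 4/13, so Dynex binds and ρ* = 7/19.

7/19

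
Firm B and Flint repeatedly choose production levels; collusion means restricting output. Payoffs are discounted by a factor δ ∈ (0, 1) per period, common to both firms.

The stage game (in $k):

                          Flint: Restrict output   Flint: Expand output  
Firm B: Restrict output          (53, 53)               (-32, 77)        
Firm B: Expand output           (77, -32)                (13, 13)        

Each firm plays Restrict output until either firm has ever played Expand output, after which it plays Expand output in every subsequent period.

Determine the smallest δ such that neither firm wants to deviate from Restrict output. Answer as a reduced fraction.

3/8

One-period gain from deviating is 77 − 53 = 24. The loss is 53 − 13 = 40 in every subsequent period, with present value 40·δ/(1−δ).
Deviation is unprofitable when 40·δ/(1−δ) ≥ 24, i.e. δ/(1−δ) ≥ 3/5.
Equivalently δ ≥ 24/(24+40) = 3/8.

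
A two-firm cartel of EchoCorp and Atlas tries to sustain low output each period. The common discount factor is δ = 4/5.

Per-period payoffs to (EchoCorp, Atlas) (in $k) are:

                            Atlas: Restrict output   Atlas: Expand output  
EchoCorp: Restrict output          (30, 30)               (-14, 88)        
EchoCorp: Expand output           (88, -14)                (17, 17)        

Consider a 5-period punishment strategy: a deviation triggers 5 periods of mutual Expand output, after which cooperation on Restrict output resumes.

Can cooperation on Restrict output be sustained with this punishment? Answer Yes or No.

No

Comparing payoff streams over the 6 periods until play realigns: cooperate → 30(1+δ+…+δ^5); deviate → 88 + 17(δ+…+δ^5).
Cooperation is sustained iff (30−17)(δ+…+δ^5) ≥ 88−30.
δ+…+δ^5 = 4/5·(1−(4/5)^5)/(1−4/5) = 2.6893, and (88−30)/(30−17) = 4.4615.
2.6893 < 4.4615, so cooperation is not sustainable.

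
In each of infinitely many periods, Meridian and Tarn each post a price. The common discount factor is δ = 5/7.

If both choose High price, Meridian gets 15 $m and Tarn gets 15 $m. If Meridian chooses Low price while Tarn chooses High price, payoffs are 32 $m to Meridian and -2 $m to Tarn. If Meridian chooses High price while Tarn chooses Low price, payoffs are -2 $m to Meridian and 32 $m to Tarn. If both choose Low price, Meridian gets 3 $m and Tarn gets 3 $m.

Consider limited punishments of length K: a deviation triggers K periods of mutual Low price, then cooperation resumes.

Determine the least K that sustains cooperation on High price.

Need Σ_{k=1}^{K} δ^k ≥ (32−15)/(15−3) = 1.4167 at δ = 5/7.
At K = 2 the sum is 1.2245 < 1.4167; at K = 3 it is 1.5889 ≥ 1.4167.
So the minimum punishment length is K = 3.

3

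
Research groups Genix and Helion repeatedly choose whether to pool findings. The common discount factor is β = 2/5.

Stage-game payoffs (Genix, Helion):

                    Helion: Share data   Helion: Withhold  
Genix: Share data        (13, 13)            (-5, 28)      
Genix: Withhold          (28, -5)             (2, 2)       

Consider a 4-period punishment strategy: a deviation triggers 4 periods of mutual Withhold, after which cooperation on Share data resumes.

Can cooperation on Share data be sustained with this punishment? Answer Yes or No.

No

Comparing payoff streams over the 5 periods until play realigns: cooperate → 13(1+β+…+β^4); deviate → 28 + 2(β+…+β^4).
Cooperation is sustained iff (13−2)(β+…+β^4) ≥ 28−13.
β+…+β^4 = 2/5·(1−(2/5)^4)/(1−2/5) = 0.6496, and (28−13)/(13−2) = 1.3636.
0.6496 < 1.3636, so cooperation is not sustainable.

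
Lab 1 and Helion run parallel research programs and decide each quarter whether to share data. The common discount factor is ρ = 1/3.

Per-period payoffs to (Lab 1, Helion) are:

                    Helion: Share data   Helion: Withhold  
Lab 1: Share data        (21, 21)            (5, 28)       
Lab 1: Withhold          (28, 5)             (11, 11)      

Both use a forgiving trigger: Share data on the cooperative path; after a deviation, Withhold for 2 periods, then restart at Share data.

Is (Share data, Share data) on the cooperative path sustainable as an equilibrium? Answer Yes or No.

No

A one-shot deviation gives 28 now, then 11 for 2 periods, then back to 21.
Gain from deviating: (28−21) today; loss: (21−11) in each of the next 2 periods.
No-deviation condition: (21−11)(ρ+…+ρ^2) ≥ 28−21, i.e. ρ+…+ρ^2 ≥ 7/10.
At ρ = 1/3: ρ+…+ρ^2 = 0.4444 < 0.7000.
So cooperation is not sustainable.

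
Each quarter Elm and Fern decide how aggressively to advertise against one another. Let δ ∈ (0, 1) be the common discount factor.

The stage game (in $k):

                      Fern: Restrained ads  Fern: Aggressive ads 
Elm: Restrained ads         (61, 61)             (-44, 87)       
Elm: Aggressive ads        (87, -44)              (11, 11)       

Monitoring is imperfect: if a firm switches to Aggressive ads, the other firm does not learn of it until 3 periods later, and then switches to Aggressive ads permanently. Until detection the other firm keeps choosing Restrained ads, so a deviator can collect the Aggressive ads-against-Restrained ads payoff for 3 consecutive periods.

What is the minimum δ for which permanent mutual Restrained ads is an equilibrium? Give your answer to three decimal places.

Deviating for the 3 undetected periods gains 87−61 = 26 per period over cooperation, then loses 61−11 = 50 per period forever once punishment starts.
Gain: 26(1 + δ + … + δ^2); loss: 50·δ^3/(1−δ).
No profitable deviation ⇔ 26(1−δ^3) ≤ 50·δ^3, i.e. δ^3 ≥ 26/(26+50) = 13/38.
Hence δ ≥ (13/38)^(1/3) ≈ 0.699.

0.699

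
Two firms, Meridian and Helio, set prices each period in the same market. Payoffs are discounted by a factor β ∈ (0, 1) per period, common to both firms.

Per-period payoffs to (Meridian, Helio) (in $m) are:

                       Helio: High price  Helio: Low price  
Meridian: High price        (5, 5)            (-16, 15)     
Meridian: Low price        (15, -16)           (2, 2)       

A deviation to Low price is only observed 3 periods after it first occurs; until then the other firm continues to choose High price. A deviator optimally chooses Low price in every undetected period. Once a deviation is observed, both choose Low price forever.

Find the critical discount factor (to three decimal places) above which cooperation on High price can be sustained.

A deviator earns 15 for 3 periods, then 2 forever; cooperating earns 5 forever. Multiplying the IC by (1−β):
5 ≥ 15(1−β^3) + 2β^3, so 13·β^3 ≥ 10 and β^3 ≥ 10/13.
β ≥ (10/13)^(1/3) ≈ 0.916.

0.916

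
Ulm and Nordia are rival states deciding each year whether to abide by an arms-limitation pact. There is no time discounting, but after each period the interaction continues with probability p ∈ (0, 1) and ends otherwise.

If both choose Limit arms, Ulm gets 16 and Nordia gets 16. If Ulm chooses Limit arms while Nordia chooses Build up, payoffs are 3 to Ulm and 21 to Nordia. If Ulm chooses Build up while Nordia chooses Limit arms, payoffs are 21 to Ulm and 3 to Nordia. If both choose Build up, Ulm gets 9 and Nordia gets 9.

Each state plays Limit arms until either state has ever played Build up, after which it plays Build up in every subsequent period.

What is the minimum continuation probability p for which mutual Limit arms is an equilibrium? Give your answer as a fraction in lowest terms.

5/12

Expected cooperation value is 16 + p·16 + p²·16 + … = 16/(1−p); deviation gives 21 + p·9/(1−p).
16 ≥ 21(1−p) + 9p ⇒ 12p ≥ 5 ⇒ p ≥ 5/12.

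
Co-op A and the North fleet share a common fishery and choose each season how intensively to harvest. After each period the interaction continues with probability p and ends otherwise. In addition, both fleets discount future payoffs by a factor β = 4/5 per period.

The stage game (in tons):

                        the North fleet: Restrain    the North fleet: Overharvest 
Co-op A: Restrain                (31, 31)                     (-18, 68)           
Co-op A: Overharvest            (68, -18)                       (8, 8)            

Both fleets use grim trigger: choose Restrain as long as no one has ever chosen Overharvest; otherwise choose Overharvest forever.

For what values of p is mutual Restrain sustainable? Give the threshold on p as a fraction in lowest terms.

37/48

With continuation probability p and discount β, the effective per-period discount factor is βp.
Grim-trigger IC: βp ≥ (68−31)/(68−8) = 37/60.
So p ≥ (37/60)/(4/5) = 37/48.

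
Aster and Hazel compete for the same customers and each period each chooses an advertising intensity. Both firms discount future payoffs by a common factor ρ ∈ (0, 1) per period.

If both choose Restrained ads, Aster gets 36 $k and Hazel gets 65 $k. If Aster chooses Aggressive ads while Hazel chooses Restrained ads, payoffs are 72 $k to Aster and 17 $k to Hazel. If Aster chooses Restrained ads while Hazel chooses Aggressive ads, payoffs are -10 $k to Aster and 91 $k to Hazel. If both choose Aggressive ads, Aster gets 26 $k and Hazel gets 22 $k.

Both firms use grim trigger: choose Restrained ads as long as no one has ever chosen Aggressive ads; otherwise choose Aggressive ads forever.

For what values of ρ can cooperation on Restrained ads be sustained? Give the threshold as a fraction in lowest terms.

18/23

Aster's threshold: (72−36)/(72−26) = 18/23.
Hazel's threshold: (91−65)/(91−22) = 26/69.
18/23 > 26/69, so Aster binds and ρ* = 18/23.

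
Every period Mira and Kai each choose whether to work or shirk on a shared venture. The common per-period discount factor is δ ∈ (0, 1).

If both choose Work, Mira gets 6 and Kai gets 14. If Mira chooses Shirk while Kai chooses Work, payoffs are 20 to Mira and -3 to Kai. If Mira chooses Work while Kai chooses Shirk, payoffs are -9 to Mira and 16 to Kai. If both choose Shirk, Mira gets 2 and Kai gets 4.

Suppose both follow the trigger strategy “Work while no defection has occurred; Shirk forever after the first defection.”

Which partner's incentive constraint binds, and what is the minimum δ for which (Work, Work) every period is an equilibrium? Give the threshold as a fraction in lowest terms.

Mira; δ ≥ 7/9

Mira's threshold: (20−6)/(20−2) = 7/9.
Kai's threshold: (16−14)/(16−4) = 1/6.
7/9 > 1/6, so Mira binds and δ* = 7/9.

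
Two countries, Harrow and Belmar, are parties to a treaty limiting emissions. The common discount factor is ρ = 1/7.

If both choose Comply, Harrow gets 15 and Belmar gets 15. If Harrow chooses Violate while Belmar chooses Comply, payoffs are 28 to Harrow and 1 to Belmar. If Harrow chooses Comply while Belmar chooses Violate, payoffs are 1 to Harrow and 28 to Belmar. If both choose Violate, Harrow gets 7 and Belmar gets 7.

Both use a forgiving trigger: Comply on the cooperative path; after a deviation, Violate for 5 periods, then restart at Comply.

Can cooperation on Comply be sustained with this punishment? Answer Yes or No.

No

Comparing payoff streams over the 6 periods until play realigns: cooperate → 15(1+ρ+…+ρ^5); deviate → 28 + 7(ρ+…+ρ^5).
Cooperation is sustained iff (15−7)(ρ+…+ρ^5) ≥ 28−15.
ρ+…+ρ^5 = 1/7·(1−(1/7)^5)/(1−1/7) = 0.1667, and (28−15)/(15−7) = 1.6250.
0.1667 < 1.6250, so cooperation is not sustainable.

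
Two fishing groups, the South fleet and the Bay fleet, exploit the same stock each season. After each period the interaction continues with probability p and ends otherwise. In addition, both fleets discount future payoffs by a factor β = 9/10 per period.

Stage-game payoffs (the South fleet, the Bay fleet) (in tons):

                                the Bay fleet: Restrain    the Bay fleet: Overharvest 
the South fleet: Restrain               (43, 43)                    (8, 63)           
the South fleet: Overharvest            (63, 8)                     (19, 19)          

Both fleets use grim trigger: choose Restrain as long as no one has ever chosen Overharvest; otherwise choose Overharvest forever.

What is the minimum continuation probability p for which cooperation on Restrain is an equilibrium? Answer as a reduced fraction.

Expected continuation weight on next period's payoff is β·p = 9/10·p, which plays the role of the discount factor.
Cooperation requires 9/10·p ≥ (63−43)/(63−19) = 5/11, hence p ≥ 50/99.

50/99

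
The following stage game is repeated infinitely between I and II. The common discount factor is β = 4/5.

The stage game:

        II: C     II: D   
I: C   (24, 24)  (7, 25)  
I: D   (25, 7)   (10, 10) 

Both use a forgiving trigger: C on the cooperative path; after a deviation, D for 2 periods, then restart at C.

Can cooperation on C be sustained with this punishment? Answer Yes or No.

Yes

Comparing payoff streams over the 3 periods until play realigns: cooperate → 24(1+β+…+β^2); deviate → 25 + 10(β+…+β^2).
Cooperation is sustained iff (24−10)(β+…+β^2) ≥ 25−24.
β+…+β^2 = 4/5·(1−(4/5)^2)/(1−4/5) = 1.4400, and (25−24)/(24−10) = 0.0714.
1.4400 ≥ 0.0714, so cooperation is sustainable.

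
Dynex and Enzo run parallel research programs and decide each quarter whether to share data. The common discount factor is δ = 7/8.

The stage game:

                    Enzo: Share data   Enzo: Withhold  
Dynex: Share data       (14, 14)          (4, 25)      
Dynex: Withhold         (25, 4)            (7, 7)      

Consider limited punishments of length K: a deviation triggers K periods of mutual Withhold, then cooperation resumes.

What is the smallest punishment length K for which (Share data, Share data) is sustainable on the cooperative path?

Need Σ_{k=1}^{K} δ^k ≥ (25−14)/(14−7) = 1.5714 at δ = 7/8.
At K = 1 the sum is 0.8750 < 1.5714; at K = 2 it is 1.6406 ≥ 1.5714.
So the minimum punishment length is K = 2.

2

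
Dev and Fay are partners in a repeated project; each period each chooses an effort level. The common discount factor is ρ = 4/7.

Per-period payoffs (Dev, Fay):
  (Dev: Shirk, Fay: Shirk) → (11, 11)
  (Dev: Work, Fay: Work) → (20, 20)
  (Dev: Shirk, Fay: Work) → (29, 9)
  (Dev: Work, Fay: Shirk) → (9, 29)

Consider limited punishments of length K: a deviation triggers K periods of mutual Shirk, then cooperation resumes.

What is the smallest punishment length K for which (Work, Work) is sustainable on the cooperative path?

3

IC: ρ(1−ρ^K)/(1−ρ) ≥ (29−20)/(20−11) = 1.
With ρ = 4/7: need 1 − ρ^K ≥ 1·(1−4/7)/(4/7), i.e. ρ^K ≤ 0.2500.
Since (4/7)^2 = 0.3265 and (4/7)^3 = 0.1866, the smallest such K is 3.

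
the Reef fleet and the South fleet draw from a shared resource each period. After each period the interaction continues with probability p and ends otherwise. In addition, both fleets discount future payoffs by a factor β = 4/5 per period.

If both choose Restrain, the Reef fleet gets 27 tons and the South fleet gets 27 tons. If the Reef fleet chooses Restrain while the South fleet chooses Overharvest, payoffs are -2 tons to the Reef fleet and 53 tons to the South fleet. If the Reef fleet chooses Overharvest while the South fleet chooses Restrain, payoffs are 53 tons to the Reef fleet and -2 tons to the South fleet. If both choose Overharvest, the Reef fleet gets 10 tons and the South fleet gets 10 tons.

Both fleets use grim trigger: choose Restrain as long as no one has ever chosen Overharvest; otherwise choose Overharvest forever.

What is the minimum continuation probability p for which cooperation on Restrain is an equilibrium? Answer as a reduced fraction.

65/86

With continuation probability p and discount β, the effective per-period discount factor is βp.
Grim-trigger IC: βp ≥ (53−27)/(53−10) = 26/43.
So p ≥ (26/43)/(4/5) = 65/86.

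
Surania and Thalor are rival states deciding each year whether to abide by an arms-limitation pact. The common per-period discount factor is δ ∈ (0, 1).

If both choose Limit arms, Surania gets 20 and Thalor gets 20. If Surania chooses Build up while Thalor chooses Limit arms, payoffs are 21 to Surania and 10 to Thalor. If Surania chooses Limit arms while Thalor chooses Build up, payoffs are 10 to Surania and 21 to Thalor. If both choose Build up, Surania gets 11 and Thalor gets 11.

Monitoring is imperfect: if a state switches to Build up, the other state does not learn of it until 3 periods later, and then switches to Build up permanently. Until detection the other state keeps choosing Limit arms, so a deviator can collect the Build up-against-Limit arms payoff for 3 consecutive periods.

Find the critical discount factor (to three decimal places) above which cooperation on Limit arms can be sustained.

The best deviation is to choose Build up for all 3 undetected periods, earning 21 each, then 11 forever once detected.
Deviation value: 21(1−δ^3)/(1−δ) + 11δ^3/(1−δ); cooperation value: 20/(1−δ).
IC: 20 ≥ 21(1−δ^3) + 11δ^3 = 21 − 10δ^3.
So δ^3 ≥ 1/10, giving δ ≥ (1/10)^(1/3) ≈ 0.464.

0.464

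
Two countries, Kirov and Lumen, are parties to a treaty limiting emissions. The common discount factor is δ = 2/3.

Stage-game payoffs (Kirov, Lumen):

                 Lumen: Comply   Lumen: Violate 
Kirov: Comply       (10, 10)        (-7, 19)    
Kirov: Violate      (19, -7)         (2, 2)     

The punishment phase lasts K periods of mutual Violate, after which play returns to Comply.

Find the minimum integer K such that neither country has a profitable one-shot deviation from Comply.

Need Σ_{k=1}^{K} δ^k ≥ (19−10)/(10−2) = 1.1250 at δ = 2/3.
At K = 2 the sum is 1.1111 < 1.1250; at K = 3 it is 1.4074 ≥ 1.1250.
So the minimum punishment length is K = 3.

3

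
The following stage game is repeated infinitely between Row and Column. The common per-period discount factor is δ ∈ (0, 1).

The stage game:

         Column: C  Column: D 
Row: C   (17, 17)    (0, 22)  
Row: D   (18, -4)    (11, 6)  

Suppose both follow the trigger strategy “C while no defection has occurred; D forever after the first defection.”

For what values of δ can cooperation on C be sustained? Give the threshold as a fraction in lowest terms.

Row: cooperation gives 17 each period; deviation gives 18 once then 11 forever.
  17/(1−δ) ≥ 18 + 11δ/(1−δ) ⇒ δ ≥ 1/7.
Column: cooperation gives 17 each period; deviation gives 22 once then 6 forever.
  δ ≥ 5/16.
Both must hold, so the binding constraint is Column's: δ ≥ 5/16.

5/16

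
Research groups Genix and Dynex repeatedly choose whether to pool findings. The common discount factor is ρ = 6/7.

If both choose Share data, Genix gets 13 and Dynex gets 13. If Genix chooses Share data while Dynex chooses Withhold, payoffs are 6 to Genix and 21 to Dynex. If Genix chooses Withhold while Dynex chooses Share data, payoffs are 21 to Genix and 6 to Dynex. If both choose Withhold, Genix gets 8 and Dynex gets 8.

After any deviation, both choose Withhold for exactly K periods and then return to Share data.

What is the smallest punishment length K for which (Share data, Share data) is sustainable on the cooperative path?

3

IC: ρ(1−ρ^K)/(1−ρ) ≥ (21−13)/(13−8) = 8/5.
With ρ = 6/7: need 1 − ρ^K ≥ 8/5·(1−6/7)/(6/7), i.e. ρ^K ≤ 0.7333.
Since (6/7)^2 = 0.7347 and (6/7)^3 = 0.6297, the smallest such K is 3.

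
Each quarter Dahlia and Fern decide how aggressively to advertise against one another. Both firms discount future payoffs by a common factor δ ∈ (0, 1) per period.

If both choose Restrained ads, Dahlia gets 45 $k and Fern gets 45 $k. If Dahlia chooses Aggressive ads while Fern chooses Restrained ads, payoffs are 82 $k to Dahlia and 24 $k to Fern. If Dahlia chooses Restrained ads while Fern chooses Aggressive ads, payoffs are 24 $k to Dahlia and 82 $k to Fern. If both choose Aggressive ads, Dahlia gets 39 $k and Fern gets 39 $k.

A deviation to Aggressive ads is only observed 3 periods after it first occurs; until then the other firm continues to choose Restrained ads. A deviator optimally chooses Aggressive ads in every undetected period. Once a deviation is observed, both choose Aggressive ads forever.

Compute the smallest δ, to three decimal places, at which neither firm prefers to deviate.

A deviator earns 82 for 3 periods, then 39 forever; cooperating earns 45 forever. Multiplying the IC by (1−δ):
45 ≥ 82(1−δ^3) + 39δ^3, so 43·δ^3 ≥ 37 and δ^3 ≥ 37/43.
δ ≥ (37/43)^(1/3) ≈ 0.951.

0.951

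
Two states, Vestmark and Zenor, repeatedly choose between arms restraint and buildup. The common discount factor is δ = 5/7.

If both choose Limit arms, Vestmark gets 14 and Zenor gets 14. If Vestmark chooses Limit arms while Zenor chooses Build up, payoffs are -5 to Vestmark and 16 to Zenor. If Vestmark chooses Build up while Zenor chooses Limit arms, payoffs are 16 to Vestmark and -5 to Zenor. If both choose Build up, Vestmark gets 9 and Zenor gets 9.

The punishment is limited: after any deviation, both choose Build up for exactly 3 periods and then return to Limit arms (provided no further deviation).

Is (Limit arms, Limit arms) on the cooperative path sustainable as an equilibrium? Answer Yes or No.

IC: δ+…+δ^3 ≥ (16−14)/(14−9) = 2/5.
At δ = 5/7: partial sum = 1.5889 ≥ 0.4000. Cooperation sustainable.

Yes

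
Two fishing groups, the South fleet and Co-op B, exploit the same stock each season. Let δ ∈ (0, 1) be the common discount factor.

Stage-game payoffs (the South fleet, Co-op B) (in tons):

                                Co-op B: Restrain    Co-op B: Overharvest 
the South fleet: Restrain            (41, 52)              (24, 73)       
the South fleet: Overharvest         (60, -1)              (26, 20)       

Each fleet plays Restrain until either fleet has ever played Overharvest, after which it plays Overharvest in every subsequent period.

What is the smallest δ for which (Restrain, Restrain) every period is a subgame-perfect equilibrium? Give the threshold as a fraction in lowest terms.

the South fleet's threshold: (60−41)/(60−26) = 19/34.
Co-op B's threshold: (73−52)/(73−20) = 21/53.
19/34 > 21/53, so the South fleet binds and δ* = 19/34.

19/34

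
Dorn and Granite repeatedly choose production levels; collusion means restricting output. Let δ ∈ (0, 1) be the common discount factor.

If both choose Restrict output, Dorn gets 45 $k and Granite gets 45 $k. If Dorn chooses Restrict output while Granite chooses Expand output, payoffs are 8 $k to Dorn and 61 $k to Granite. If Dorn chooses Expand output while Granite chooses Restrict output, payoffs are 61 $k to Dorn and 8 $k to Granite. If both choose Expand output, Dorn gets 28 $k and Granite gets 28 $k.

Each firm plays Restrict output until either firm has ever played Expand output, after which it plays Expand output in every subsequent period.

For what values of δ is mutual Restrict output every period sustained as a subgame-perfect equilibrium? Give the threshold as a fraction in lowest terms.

45/(1−δ) ≥ 61 + 28δ/(1−δ)
45 ≥ 61 − 33δ
δ ≥ 16/33.

16/33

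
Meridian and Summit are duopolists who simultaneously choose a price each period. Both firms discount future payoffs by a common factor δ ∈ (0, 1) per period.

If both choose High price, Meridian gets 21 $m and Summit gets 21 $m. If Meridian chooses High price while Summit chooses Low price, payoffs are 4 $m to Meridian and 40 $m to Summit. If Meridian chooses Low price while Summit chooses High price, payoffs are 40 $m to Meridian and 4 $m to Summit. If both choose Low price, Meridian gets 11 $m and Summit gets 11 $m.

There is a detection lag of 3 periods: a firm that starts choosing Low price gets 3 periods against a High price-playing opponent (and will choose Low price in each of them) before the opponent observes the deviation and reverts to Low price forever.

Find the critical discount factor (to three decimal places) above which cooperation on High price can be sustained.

0.869

The best deviation is to choose Low price for all 3 undetected periods, earning 40 each, then 11 forever once detected.
Deviation value: 40(1−δ^3)/(1−δ) + 11δ^3/(1−δ); cooperation value: 21/(1−δ).
IC: 21 ≥ 40(1−δ^3) + 11δ^3 = 40 − 29δ^3.
So δ^3 ≥ 19/29, giving δ ≥ (19/29)^(1/3) ≈ 0.869.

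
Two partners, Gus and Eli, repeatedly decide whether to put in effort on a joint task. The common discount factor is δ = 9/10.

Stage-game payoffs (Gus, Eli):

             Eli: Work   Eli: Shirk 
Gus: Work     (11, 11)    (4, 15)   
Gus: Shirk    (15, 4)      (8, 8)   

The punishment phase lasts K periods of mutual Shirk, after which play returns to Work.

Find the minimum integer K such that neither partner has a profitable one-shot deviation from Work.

2

No profitable deviation requires (11−8)(δ+…+δ^K) ≥ 15−11, i.e. δ+…+δ^K ≥ 4/3 ≈ 1.3333.
With δ = 9/10, the partial sums are K=1: 0.9000, K=2: 1.7100.
K = 2 is the first length at which the sum reaches 1.3333.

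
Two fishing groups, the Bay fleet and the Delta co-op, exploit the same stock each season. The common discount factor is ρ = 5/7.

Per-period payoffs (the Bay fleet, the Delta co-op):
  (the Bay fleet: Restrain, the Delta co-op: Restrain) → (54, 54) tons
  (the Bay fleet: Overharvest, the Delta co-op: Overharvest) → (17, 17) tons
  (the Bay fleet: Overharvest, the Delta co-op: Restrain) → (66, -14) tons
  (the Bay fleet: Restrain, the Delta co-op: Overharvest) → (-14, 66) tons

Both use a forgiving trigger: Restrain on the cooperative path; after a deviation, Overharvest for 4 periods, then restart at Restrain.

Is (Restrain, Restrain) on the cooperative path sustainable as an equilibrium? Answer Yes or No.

Yes

Comparing payoff streams over the 5 periods until play realigns: cooperate → 54(1+ρ+…+ρ^4); deviate → 66 + 17(ρ+…+ρ^4).
Cooperation is sustained iff (54−17)(ρ+…+ρ^4) ≥ 66−54.
ρ+…+ρ^4 = 5/7·(1−(5/7)^4)/(1−5/7) = 1.8492, and (66−54)/(54−17) = 0.3243.
1.8492 ≥ 0.3243, so cooperation is sustainable.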